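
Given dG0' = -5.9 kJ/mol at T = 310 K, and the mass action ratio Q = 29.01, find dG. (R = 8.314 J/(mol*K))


dG = dG0' + RT * ln(Q) / 1000
dG = -5.9 + 8.314 * 310 * ln(29.01) / 1000
dG = 2.7796 kJ/mol

2.7796 kJ/mol


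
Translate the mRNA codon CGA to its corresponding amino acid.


Standard genetic code lookup.
Codon CGA -> Arg

Arg


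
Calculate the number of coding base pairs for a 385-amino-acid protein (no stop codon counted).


Each amino acid = 1 codon = 3 bp
bp = 385 * 3 = 1155 bp

1155 bp


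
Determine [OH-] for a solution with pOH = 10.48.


[OH-] = 10^(-pOH)
[OH-] = 10^(-10.48)
[OH-] = 3.311e-11 M

3.311e-11 M


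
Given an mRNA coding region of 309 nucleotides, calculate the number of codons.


codons = nucleotides / 3
codons = 309 / 3 = 103

103


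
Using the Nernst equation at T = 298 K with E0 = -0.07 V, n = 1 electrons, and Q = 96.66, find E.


E = E0 - (RT/nF) * ln(Q)
E = -0.07 - (8.314 * 298 / (1 * 96485)) * ln(96.66)
E = -0.1874 V

-0.1874 V


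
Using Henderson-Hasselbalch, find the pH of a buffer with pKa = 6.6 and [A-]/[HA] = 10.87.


pH = pKa + log10([A-]/[HA])
pH = 6.6 + log10(10.87)
pH = 7.6362

7.6362


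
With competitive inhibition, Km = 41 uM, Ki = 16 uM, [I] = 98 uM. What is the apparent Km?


Km_app = Km * (1 + [I]/Ki)
Km_app = 41 * (1 + 98/16)
Km_app = 292.125 uM

292.125 uM


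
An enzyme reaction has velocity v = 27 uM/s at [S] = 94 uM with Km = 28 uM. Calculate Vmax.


Vmax = v * (Km + [S]) / [S]
Vmax = 27 * (28 + 94) / 94
Vmax = 35.0426 uM/s

35.0426 uM/s


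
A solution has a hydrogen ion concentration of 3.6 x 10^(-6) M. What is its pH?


pH = -log10([H+])
pH = -log10(3.6 x 10^(-6))
pH = 5.4437

5.4437


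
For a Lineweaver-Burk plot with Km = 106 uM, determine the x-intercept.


x-intercept = -1/Km
= -1/106
= -0.0094 1/uM

-0.0094 1/uM


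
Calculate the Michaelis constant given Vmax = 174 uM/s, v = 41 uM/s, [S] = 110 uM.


Km = [S] * (Vmax - v) / v
Km = 110 * (174 - 41) / 41
Km = 356.8293 uM

356.8293 uM


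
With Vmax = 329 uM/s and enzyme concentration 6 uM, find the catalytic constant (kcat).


kcat = Vmax / [E]t
kcat = 329 / 6
kcat = 54.8333 s^-1

54.8333 s^-1


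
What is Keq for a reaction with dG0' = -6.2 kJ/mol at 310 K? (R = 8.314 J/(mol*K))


Keq = exp(-dG0 * 1000 / (R * T))
Keq = exp(-(-6.2) * 1000 / (8.314 * 310))
Keq = 11.0849

11.0849


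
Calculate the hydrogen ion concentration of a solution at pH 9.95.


[H+] = 10^(-pH)
[H+] = 10^(-9.95)
[H+] = 1.122e-10 M

1.122e-10 M


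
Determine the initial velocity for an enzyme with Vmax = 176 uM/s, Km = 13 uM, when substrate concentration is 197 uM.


v = Vmax * [S] / (Km + [S])
v = 176 * 197 / (13 + 197)
v = 165.1048 uM/s

165.1048 uM/s


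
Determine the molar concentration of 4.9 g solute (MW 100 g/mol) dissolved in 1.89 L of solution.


C = (mass / MW) / volume
C = (4.9 / 100) / 1.89
C = 0.0259 M

0.0259 M


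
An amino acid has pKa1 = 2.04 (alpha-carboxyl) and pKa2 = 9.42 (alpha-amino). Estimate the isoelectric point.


pI = (pKa1 + pKa2) / 2
pI = (2.04 + 9.42) / 2
pI = 5.73

5.73


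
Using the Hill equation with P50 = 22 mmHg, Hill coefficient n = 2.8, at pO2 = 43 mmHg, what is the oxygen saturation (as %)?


Y = pO2^n / (P50^n + pO2^n)
Y = 43^2.8 / (22^2.8 + 43^2.8)
Y = 86.72%

86.72%


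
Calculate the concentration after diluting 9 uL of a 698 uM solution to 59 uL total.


C2 = C1 * V1 / V2
C2 = 698 * 9 / 59
C2 = 106.4746 uM

106.4746 uM


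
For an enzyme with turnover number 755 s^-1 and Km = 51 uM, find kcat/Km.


Catalytic efficiency = kcat / Km
= 755 / 51
= 14.8039 uM^-1*s^-1

14.8039 uM^-1*s^-1


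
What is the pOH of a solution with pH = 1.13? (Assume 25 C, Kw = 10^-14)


pOH = 14 - pH
pOH = 14 - 1.13
pOH = 12.87

12.87


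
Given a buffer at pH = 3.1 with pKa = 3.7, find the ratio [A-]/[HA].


[A-]/[HA] = 10^(pH - pKa)
= 10^(3.1 - 3.7)
= 0.2512

0.2512


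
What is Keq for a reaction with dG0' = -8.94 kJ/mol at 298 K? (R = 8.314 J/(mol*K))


Keq = exp(-dG0 * 1000 / (R * T))
Keq = exp(-(-8.94) * 1000 / (8.314 * 298))
Keq = 36.9059

36.9059


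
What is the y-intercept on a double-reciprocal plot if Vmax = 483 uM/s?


y-intercept = 1/Vmax
= 1/483
= 0.0021 s/uM

0.0021 s/uM


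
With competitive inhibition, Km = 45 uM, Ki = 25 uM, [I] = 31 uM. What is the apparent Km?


Km_app = Km * (1 + [I]/Ki)
Km_app = 45 * (1 + 31/25)
Km_app = 100.8 uM

100.8 uM


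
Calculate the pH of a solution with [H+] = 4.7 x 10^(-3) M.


pH = -log10([H+])
pH = -log10(4.7 x 10^(-3))
pH = 2.3279

2.3279


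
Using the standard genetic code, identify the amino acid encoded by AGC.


Standard genetic code lookup.
Codon AGC -> Ser

Ser


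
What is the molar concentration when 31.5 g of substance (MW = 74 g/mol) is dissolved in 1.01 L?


C = (mass / MW) / volume
C = (31.5 / 74) / 1.01
C = 0.4215 M

0.4215 M


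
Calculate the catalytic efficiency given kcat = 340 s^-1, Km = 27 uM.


Catalytic efficiency = kcat / Km
= 340 / 27
= 12.5926 uM^-1*s^-1

12.5926 uM^-1*s^-1


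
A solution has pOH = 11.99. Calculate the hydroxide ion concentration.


[OH-] = 10^(-pOH)
[OH-] = 10^(-11.99)
[OH-] = 1.023e-12 M

1.023e-12 M


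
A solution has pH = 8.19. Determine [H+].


[H+] = 10^(-pH)
[H+] = 10^(-8.19)
[H+] = 6.457e-09 M

6.457e-09 M


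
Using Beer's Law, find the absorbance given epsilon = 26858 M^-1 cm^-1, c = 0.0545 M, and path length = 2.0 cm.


A = epsilon * c * l
A = 26858 * 0.0545 * 2.0
A = 2927.522

2927.522


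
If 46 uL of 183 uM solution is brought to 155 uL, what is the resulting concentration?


C2 = C1 * V1 / V2
C2 = 183 * 46 / 155
C2 = 54.3097 uM

54.3097 uM


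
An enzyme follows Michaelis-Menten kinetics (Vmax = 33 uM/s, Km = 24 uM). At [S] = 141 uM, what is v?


v = Vmax * [S] / (Km + [S])
v = 33 * 141 / (24 + 141)
v = 28.2 uM/s

28.2 uM/s


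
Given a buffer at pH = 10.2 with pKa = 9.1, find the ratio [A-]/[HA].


[A-]/[HA] = 10^(pH - pKa)
= 10^(10.2 - 9.1)
= 12.5893

12.5893


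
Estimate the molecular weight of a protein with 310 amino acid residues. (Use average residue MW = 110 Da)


MW = n_residues * 110 Da
MW = 310 * 110
MW = 34100 Da

34100 Da


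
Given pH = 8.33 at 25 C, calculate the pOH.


pOH = 14 - pH
pOH = 14 - 8.33
pOH = 5.67

5.67


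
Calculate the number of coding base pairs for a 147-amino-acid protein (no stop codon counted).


Each amino acid = 1 codon = 3 bp
bp = 147 * 3 = 441 bp

441 bp


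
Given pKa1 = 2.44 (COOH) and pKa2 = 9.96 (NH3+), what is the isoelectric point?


pI = (pKa1 + pKa2) / 2
pI = (2.44 + 9.96) / 2
pI = 6.2

6.2


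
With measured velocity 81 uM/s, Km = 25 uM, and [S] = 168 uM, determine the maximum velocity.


Vmax = v * (Km + [S]) / [S]
Vmax = 81 * (25 + 168) / 168
Vmax = 93.0536 uM/s

93.0536 uM/s


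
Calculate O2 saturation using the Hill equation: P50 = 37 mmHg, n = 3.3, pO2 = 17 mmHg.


Y = pO2^n / (P50^n + pO2^n)
Y = 17^3.3 / (37^3.3 + 17^3.3)
Y = 7.13%

7.13%


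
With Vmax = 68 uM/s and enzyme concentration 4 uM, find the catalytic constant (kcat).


kcat = Vmax / [E]t
kcat = 68 / 4
kcat = 17.0 s^-1

17.0 s^-1


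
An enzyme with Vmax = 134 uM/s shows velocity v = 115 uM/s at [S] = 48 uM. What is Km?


Km = [S] * (Vmax - v) / v
Km = 48 * (134 - 115) / 115
Km = 7.9304 uM

7.9304 uM


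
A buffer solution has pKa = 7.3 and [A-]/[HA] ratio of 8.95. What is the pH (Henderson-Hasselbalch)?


pH = pKa + log10([A-]/[HA])
pH = 7.3 + log10(8.95)
pH = 8.2518

8.2518


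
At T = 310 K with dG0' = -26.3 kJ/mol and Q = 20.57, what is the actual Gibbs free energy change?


dG = dG0' + RT * ln(Q) / 1000
dG = -26.3 + 8.314 * 310 * ln(20.57) / 1000
dG = -18.5066 kJ/mol

-18.5066 kJ/mol


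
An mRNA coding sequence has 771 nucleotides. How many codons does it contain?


codons = nucleotides / 3
codons = 771 / 3 = 257

257


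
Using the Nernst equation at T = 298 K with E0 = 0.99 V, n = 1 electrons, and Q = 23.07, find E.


E = E0 - (RT/nF) * ln(Q)
E = 0.99 - (8.314 * 298 / (1 * 96485)) * ln(23.07)
E = 0.9094 V

0.9094 V


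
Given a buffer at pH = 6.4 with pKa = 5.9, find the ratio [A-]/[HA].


[A-]/[HA] = 10^(pH - pKa)
= 10^(6.4 - 5.9)
= 3.1623

3.1623


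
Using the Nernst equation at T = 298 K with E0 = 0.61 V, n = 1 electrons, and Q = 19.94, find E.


E = E0 - (RT/nF) * ln(Q)
E = 0.61 - (8.314 * 298 / (1 * 96485)) * ln(19.94)
E = 0.5332 V

0.5332 V


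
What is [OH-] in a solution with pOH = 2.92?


[OH-] = 10^(-pOH)
[OH-] = 10^(-2.92)
[OH-] = 0.0012 M

0.0012 M


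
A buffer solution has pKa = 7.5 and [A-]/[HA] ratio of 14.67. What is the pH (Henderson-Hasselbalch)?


pH = pKa + log10([A-]/[HA])
pH = 7.5 + log10(14.67)
pH = 8.6664

8.6664


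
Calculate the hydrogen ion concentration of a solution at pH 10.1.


[H+] = 10^(-pH)
[H+] = 10^(-10.1)
[H+] = 7.943e-11 M

7.943e-11 M


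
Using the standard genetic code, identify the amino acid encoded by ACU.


Standard genetic code lookup.
Codon ACU -> Thr

Thr


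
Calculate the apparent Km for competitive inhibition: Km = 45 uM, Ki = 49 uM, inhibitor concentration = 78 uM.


Km_app = Km * (1 + [I]/Ki)
Km_app = 45 * (1 + 78/49)
Km_app = 116.6327 uM

116.6327 uM


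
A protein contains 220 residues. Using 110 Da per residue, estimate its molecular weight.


MW = n_residues * 110 Da
MW = 220 * 110
MW = 24200 Da

24200 Da


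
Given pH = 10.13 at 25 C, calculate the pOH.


pOH = 14 - pH
pOH = 14 - 10.13
pOH = 3.87

3.87


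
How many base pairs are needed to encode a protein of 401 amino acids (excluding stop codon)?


Each amino acid = 1 codon = 3 bp
bp = 401 * 3 = 1203 bp

1203 bp


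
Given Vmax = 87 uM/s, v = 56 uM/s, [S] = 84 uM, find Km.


Km = [S] * (Vmax - v) / v
Km = 84 * (87 - 56) / 56
Km = 46.5 uM

46.5 uM


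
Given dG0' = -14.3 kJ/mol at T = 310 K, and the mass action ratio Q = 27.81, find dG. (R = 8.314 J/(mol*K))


dG = dG0' + RT * ln(Q) / 1000
dG = -14.3 + 8.314 * 310 * ln(27.81) / 1000
dG = -5.7293 kJ/mol

-5.7293 kJ/mol


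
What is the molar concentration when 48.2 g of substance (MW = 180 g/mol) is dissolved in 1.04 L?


C = (mass / MW) / volume
C = (48.2 / 180) / 1.04
C = 0.2575 M

0.2575 M


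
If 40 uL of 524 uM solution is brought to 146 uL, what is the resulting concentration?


C2 = C1 * V1 / V2
C2 = 524 * 40 / 146
C2 = 143.5616 uM

143.5616 uM


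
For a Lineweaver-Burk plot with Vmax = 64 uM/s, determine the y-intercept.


y-intercept = 1/Vmax
= 1/64
= 0.0156 s/uM

0.0156 s/uM


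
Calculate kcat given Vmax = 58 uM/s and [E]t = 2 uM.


kcat = Vmax / [E]t
kcat = 58 / 2
kcat = 29.0 s^-1

29.0 s^-1


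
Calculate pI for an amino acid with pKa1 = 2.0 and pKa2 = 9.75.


pI = (pKa1 + pKa2) / 2
pI = (2.0 + 9.75) / 2
pI = 5.875

5.875


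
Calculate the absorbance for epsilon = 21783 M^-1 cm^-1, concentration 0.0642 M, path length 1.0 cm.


A = epsilon * c * l
A = 21783 * 0.0642 * 1.0
A = 1398.4686

1398.4686


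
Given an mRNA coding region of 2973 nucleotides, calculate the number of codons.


codons = nucleotides / 3
codons = 2973 / 3 = 991

991


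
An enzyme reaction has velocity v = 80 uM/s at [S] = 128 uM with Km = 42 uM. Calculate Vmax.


Vmax = v * (Km + [S]) / [S]
Vmax = 80 * (42 + 128) / 128
Vmax = 106.25 uM/s

106.25 uM/s


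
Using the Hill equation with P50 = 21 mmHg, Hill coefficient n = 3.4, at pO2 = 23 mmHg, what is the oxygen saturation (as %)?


Y = pO2^n / (P50^n + pO2^n)
Y = 23^3.4 / (21^3.4 + 23^3.4)
Y = 57.67%

57.67%


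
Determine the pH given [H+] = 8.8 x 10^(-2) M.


pH = -log10([H+])
pH = -log10(8.8 x 10^(-2))
pH = 1.0555

1.0555


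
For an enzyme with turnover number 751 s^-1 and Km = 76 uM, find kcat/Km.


Catalytic efficiency = kcat / Km
= 751 / 76
= 9.8816 uM^-1*s^-1

9.8816 uM^-1*s^-1


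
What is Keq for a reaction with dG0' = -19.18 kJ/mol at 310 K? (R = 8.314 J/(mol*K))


Keq = exp(-dG0 * 1000 / (R * T))
Keq = exp(-(-19.18) * 1000 / (8.314 * 310))
Keq = 1705.7856

1705.7856


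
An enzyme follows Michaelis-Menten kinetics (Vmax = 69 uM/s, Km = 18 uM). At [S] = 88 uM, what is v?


v = Vmax * [S] / (Km + [S])
v = 69 * 88 / (18 + 88)
v = 57.283 uM/s

57.283 uM/s


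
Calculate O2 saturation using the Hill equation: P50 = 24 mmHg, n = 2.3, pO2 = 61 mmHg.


Y = pO2^n / (P50^n + pO2^n)
Y = 61^2.3 / (24^2.3 + 61^2.3)
Y = 89.52%

89.52%


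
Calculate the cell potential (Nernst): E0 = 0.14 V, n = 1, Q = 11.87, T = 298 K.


E = E0 - (RT/nF) * ln(Q)
E = 0.14 - (8.314 * 298 / (1 * 96485)) * ln(11.87)
E = 0.0765 V

0.0765 V


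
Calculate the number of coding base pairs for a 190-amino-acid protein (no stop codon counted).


Each amino acid = 1 codon = 3 bp
bp = 190 * 3 = 570 bp

570 bp


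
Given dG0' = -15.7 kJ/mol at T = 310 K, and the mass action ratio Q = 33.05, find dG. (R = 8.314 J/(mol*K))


dG = dG0' + RT * ln(Q) / 1000
dG = -15.7 + 8.314 * 310 * ln(33.05) / 1000
dG = -6.6844 kJ/mol

-6.6844 kJ/mol


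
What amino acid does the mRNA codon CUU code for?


Standard genetic code lookup.
Codon CUU -> Leu

Leu


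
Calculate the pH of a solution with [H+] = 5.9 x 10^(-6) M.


pH = -log10([H+])
pH = -log10(5.9 x 10^(-6))
pH = 5.2291

5.2291


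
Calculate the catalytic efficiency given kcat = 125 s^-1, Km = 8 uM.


Catalytic efficiency = kcat / Km
= 125 / 8
= 15.625 uM^-1*s^-1

15.625 uM^-1*s^-1


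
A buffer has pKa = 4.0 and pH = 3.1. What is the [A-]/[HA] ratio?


[A-]/[HA] = 10^(pH - pKa)
= 10^(3.1 - 4.0)
= 0.1259

0.1259


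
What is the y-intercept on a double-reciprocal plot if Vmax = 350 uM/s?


y-intercept = 1/Vmax
= 1/350
= 0.0029 s/uM

0.0029 s/uM


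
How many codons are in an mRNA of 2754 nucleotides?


codons = nucleotides / 3
codons = 2754 / 3 = 918

918


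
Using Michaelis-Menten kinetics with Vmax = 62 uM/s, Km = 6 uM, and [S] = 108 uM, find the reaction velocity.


v = Vmax * [S] / (Km + [S])
v = 62 * 108 / (6 + 108)
v = 58.7368 uM/s

58.7368 uM/s


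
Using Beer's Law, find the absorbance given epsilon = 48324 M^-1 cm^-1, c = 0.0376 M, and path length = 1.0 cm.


A = epsilon * c * l
A = 48324 * 0.0376 * 1.0
A = 1816.9824

1816.9824


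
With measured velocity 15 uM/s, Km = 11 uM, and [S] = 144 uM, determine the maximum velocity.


Vmax = v * (Km + [S]) / [S]
Vmax = 15 * (11 + 144) / 144
Vmax = 16.1458 uM/s

16.1458 uM/s


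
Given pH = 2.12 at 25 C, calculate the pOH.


pOH = 14 - pH
pOH = 14 - 2.12
pOH = 11.88

11.88


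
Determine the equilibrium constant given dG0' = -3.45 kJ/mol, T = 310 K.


Keq = exp(-dG0 * 1000 / (R * T))
Keq = exp(-(-3.45) * 1000 / (8.314 * 310))
Keq = 3.8137

3.8137


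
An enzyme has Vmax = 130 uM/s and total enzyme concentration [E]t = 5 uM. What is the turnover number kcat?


kcat = Vmax / [E]t
kcat = 130 / 5
kcat = 26.0 s^-1

26.0 s^-1


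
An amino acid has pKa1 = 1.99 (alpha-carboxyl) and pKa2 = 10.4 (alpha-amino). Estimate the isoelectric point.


pI = (pKa1 + pKa2) / 2
pI = (1.99 + 10.4) / 2
pI = 6.195

6.195


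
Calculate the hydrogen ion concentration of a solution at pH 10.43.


[H+] = 10^(-pH)
[H+] = 10^(-10.43)
[H+] = 3.715e-11 M

3.715e-11 M


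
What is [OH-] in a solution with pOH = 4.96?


[OH-] = 10^(-pOH)
[OH-] = 10^(-4.96)
[OH-] = 1.096e-05 M

1.096e-05 M


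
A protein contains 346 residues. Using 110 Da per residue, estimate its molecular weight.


MW = n_residues * 110 Da
MW = 346 * 110
MW = 38060 Da

38060 Da


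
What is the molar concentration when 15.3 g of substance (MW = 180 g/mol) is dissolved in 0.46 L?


C = (mass / MW) / volume
C = (15.3 / 180) / 0.46
C = 0.1848 M

0.1848 M


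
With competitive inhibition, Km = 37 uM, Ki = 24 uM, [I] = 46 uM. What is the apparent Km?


Km_app = Km * (1 + [I]/Ki)
Km_app = 37 * (1 + 46/24)
Km_app = 107.9167 uM

107.9167 uM


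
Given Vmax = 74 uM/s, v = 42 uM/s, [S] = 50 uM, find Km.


Km = [S] * (Vmax - v) / v
Km = 50 * (74 - 42) / 42
Km = 38.0952 uM

38.0952 uM


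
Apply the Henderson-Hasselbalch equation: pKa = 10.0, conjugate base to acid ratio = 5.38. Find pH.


pH = pKa + log10([A-]/[HA])
pH = 10.0 + log10(5.38)
pH = 10.7308

10.7308


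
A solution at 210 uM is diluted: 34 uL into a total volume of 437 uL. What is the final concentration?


C2 = C1 * V1 / V2
C2 = 210 * 34 / 437
C2 = 16.3387 uM

16.3387 uM


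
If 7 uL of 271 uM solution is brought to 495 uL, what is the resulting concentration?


C2 = C1 * V1 / V2
C2 = 271 * 7 / 495
C2 = 3.8323 uM

3.8323 uM


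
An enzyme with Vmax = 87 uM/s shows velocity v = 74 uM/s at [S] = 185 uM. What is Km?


Km = [S] * (Vmax - v) / v
Km = 185 * (87 - 74) / 74
Km = 32.5 uM

32.5 uM


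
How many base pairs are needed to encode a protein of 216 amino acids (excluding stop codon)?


Each amino acid = 1 codon = 3 bp
bp = 216 * 3 = 648 bp

648 bp


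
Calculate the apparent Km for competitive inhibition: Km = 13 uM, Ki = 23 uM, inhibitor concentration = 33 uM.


Km_app = Km * (1 + [I]/Ki)
Km_app = 13 * (1 + 33/23)
Km_app = 31.6522 uM

31.6522 uM


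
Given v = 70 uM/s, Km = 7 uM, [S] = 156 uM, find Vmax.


Vmax = v * (Km + [S]) / [S]
Vmax = 70 * (7 + 156) / 156
Vmax = 73.141 uM/s

73.141 uM/s


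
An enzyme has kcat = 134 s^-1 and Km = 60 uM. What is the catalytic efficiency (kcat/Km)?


Catalytic efficiency = kcat / Km
= 134 / 60
= 2.2333 uM^-1*s^-1

2.2333 uM^-1*s^-1


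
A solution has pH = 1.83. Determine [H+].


[H+] = 10^(-pH)
[H+] = 10^(-1.83)
[H+] = 0.0148 M

0.0148 M


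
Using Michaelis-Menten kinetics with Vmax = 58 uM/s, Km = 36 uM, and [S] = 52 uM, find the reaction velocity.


v = Vmax * [S] / (Km + [S])
v = 58 * 52 / (36 + 52)
v = 34.2727 uM/s

34.2727 uM/s


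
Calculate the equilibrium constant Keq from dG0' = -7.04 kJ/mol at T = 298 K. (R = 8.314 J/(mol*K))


Keq = exp(-dG0 * 1000 / (R * T))
Keq = exp(-(-7.04) * 1000 / (8.314 * 298))
Keq = 17.1413

17.1413


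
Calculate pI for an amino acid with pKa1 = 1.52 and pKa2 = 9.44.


pI = (pKa1 + pKa2) / 2
pI = (1.52 + 9.44) / 2
pI = 5.48

5.48


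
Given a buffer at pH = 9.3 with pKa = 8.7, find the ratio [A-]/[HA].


[A-]/[HA] = 10^(pH - pKa)
= 10^(9.3 - 8.7)
= 3.9811

3.9811


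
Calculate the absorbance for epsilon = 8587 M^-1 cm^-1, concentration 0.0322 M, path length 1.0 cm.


A = epsilon * c * l
A = 8587 * 0.0322 * 1.0
A = 276.5014

276.5014


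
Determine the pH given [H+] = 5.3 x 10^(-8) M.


pH = -log10([H+])
pH = -log10(5.3 x 10^(-8))
pH = 7.2757

7.2757


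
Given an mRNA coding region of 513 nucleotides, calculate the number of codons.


codons = nucleotides / 3
codons = 513 / 3 = 171

171


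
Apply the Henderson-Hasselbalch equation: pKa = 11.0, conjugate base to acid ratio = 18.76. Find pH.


pH = pKa + log10([A-]/[HA])
pH = 11.0 + log10(18.76)
pH = 12.2732

12.2732


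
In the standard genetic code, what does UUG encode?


Standard genetic code lookup.
Codon UUG -> Leu

Leu


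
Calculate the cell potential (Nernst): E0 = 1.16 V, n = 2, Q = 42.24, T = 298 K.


E = E0 - (RT/nF) * ln(Q)
E = 1.16 - (8.314 * 298 / (2 * 96485)) * ln(42.24)
E = 1.1119 V

1.1119 V


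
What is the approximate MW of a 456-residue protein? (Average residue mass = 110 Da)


MW = n_residues * 110 Da
MW = 456 * 110
MW = 50160 Da

50160 Da


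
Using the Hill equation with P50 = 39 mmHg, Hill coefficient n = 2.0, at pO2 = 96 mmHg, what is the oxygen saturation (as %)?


Y = pO2^n / (P50^n + pO2^n)
Y = 96^2.0 / (39^2.0 + 96^2.0)
Y = 85.83%

85.83%


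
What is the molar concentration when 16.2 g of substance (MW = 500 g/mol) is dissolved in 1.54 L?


C = (mass / MW) / volume
C = (16.2 / 500) / 1.54
C = 0.021 M

0.021 M


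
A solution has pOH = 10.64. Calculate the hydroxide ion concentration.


[OH-] = 10^(-pOH)
[OH-] = 10^(-10.64)
[OH-] = 2.291e-11 M

2.291e-11 M


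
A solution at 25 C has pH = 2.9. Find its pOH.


pOH = 14 - pH
pOH = 14 - 2.9
pOH = 11.1

11.1


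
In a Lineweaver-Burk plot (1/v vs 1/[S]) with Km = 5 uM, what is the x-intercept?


x-intercept = -1/Km
= -1/5
= -0.2 1/uM

-0.2 1/uM


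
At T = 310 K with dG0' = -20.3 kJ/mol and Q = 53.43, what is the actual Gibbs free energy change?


dG = dG0' + RT * ln(Q) / 1000
dG = -20.3 + 8.314 * 310 * ln(53.43) / 1000
dG = -10.0464 kJ/mol

-10.0464 kJ/mol


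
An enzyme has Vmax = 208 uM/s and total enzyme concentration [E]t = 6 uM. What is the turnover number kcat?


kcat = Vmax / [E]t
kcat = 208 / 6
kcat = 34.6667 s^-1

34.6667 s^-1


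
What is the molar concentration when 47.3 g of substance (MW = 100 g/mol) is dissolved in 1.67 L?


C = (mass / MW) / volume
C = (47.3 / 100) / 1.67
C = 0.2832 M

0.2832 M


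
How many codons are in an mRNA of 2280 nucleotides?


codons = nucleotides / 3
codons = 2280 / 3 = 760

760


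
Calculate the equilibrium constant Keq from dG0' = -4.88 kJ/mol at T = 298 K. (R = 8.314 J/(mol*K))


Keq = exp(-dG0 * 1000 / (R * T))
Keq = exp(-(-4.88) * 1000 / (8.314 * 298))
Keq = 7.1683

7.1683


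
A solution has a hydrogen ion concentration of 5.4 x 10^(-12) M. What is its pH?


pH = -log10([H+])
pH = -log10(5.4 x 10^(-12))
pH = 11.2676

11.2676


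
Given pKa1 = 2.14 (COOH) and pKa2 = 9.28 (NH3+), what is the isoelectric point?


pI = (pKa1 + pKa2) / 2
pI = (2.14 + 9.28) / 2
pI = 5.71

5.71


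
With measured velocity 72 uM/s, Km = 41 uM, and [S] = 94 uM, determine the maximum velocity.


Vmax = v * (Km + [S]) / [S]
Vmax = 72 * (41 + 94) / 94
Vmax = 103.4043 uM/s

103.4043 uM/s


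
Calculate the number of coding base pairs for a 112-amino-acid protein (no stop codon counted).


Each amino acid = 1 codon = 3 bp
bp = 112 * 3 = 336 bp

336 bp


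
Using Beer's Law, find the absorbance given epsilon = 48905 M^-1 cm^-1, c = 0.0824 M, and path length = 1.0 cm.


A = epsilon * c * l
A = 48905 * 0.0824 * 1.0
A = 4029.772

4029.772


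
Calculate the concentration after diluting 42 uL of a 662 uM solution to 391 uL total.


C2 = C1 * V1 / V2
C2 = 662 * 42 / 391
C2 = 71.11 uM

71.11 uM


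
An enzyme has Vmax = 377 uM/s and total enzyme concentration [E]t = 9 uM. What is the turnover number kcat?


kcat = Vmax / [E]t
kcat = 377 / 9
kcat = 41.8889 s^-1

41.8889 s^-1


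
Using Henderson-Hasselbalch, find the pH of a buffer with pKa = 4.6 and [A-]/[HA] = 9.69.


pH = pKa + log10([A-]/[HA])
pH = 4.6 + log10(9.69)
pH = 5.5863

5.5863


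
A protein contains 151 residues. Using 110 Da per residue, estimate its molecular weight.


MW = n_residues * 110 Da
MW = 151 * 110
MW = 16610 Da

16610 Da


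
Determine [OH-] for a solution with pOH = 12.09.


[OH-] = 10^(-pOH)
[OH-] = 10^(-12.09)
[OH-] = 8.128e-13 M

8.128e-13 M


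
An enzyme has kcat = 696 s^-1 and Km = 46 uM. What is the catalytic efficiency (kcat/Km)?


Catalytic efficiency = kcat / Km
= 696 / 46
= 15.1304 uM^-1*s^-1

15.1304 uM^-1*s^-1


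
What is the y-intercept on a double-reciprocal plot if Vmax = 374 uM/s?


y-intercept = 1/Vmax
= 1/374
= 0.0027 s/uM

0.0027 s/uM


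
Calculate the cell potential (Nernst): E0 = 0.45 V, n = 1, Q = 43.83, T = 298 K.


E = E0 - (RT/nF) * ln(Q)
E = 0.45 - (8.314 * 298 / (1 * 96485)) * ln(43.83)
E = 0.3529 V

0.3529 V


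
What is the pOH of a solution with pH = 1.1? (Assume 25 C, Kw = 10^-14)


pOH = 14 - pH
pOH = 14 - 1.1
pOH = 12.9

12.9


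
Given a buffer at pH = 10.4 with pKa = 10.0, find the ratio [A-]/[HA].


[A-]/[HA] = 10^(pH - pKa)
= 10^(10.4 - 10.0)
= 2.5119

2.5119


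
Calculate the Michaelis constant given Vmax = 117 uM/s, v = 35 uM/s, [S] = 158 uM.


Km = [S] * (Vmax - v) / v
Km = 158 * (117 - 35) / 35
Km = 370.1714 uM

370.1714 uM


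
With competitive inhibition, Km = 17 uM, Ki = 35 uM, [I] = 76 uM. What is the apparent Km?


Km_app = Km * (1 + [I]/Ki)
Km_app = 17 * (1 + 76/35)
Km_app = 53.9143 uM

53.9143 uM


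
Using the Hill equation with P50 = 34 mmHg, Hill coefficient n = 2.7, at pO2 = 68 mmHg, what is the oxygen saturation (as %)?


Y = pO2^n / (P50^n + pO2^n)
Y = 68^2.7 / (34^2.7 + 68^2.7)
Y = 86.66%

86.66%


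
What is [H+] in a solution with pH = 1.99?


[H+] = 10^(-pH)
[H+] = 10^(-1.99)
[H+] = 0.0102 M

0.0102 M


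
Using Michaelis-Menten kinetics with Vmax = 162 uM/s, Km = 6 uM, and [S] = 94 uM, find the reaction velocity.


v = Vmax * [S] / (Km + [S])
v = 162 * 94 / (6 + 94)
v = 152.28 uM/s

152.28 uM/s


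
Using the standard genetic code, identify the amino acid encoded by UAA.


Standard genetic code lookup.
Codon UAA -> Stop

Stop


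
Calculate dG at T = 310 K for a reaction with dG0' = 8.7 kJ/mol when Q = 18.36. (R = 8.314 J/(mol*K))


dG = dG0' + RT * ln(Q) / 1000
dG = 8.7 + 8.314 * 310 * ln(18.36) / 1000
dG = 16.2005 kJ/mol

16.2005 kJ/mol


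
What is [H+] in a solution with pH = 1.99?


[H+] = 10^(-pH)
[H+] = 10^(-1.99)
[H+] = 0.0102 M

0.0102 M


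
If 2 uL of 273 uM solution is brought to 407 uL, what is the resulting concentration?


C2 = C1 * V1 / V2
C2 = 273 * 2 / 407
C2 = 1.3415 uM

1.3415 uM


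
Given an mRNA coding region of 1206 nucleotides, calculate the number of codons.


codons = nucleotides / 3
codons = 1206 / 3 = 402

402


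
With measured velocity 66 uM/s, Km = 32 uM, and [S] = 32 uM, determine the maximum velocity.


Vmax = v * (Km + [S]) / [S]
Vmax = 66 * (32 + 32) / 32
Vmax = 132.0 uM/s

132.0 uM/s


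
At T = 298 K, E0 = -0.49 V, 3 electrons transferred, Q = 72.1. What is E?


E = E0 - (RT/nF) * ln(Q)
E = -0.49 - (8.314 * 298 / (3 * 96485)) * ln(72.1)
E = -0.5266 V

-0.5266 V


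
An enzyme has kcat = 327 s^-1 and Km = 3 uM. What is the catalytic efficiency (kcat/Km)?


Catalytic efficiency = kcat / Km
= 327 / 3
= 109.0 uM^-1*s^-1

109.0 uM^-1*s^-1


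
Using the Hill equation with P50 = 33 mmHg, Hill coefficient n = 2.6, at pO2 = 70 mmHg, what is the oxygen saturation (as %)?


Y = pO2^n / (P50^n + pO2^n)
Y = 70^2.6 / (33^2.6 + 70^2.6)
Y = 87.6%

87.6%


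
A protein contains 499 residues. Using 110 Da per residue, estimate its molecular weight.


MW = n_residues * 110 Da
MW = 499 * 110
MW = 54890 Da

54890 Da


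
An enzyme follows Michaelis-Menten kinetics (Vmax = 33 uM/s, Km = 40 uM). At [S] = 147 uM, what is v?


v = Vmax * [S] / (Km + [S])
v = 33 * 147 / (40 + 147)
v = 25.9412 uM/s

25.9412 uM/s


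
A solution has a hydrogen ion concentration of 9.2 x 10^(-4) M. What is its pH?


pH = -log10([H+])
pH = -log10(9.2 x 10^(-4))
pH = 3.0362

3.0362


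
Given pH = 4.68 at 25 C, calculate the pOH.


pOH = 14 - pH
pOH = 14 - 4.68
pOH = 9.32

9.32


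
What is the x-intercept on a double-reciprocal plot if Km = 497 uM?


x-intercept = -1/Km
= -1/497
= -0.002 1/uM

-0.002 1/uM


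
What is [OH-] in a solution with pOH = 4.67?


[OH-] = 10^(-pOH)
[OH-] = 10^(-4.67)
[OH-] = 2.138e-05 M

2.138e-05 M


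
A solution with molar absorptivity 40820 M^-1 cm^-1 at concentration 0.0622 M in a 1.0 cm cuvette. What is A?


A = epsilon * c * l
A = 40820 * 0.0622 * 1.0
A = 2539.004

2539.004


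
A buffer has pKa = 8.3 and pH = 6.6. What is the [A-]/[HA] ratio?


[A-]/[HA] = 10^(pH - pKa)
= 10^(6.6 - 8.3)
= 0.02

0.02


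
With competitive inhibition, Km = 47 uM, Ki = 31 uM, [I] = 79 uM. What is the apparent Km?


Km_app = Km * (1 + [I]/Ki)
Km_app = 47 * (1 + 79/31)
Km_app = 166.7742 uM

166.7742 uM


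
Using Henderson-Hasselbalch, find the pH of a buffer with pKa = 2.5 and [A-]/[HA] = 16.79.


pH = pKa + log10([A-]/[HA])
pH = 2.5 + log10(16.79)
pH = 3.7251

3.7251


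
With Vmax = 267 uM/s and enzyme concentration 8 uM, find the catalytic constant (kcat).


kcat = Vmax / [E]t
kcat = 267 / 8
kcat = 33.375 s^-1

33.375 s^-1


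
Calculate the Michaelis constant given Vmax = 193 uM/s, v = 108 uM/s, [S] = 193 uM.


Km = [S] * (Vmax - v) / v
Km = 193 * (193 - 108) / 108
Km = 151.8981 uM

151.8981 uM


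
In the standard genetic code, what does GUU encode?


Standard genetic code lookup.
Codon GUU -> Val

Val


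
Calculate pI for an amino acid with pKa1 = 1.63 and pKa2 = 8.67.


pI = (pKa1 + pKa2) / 2
pI = (1.63 + 8.67) / 2
pI = 5.15

5.15


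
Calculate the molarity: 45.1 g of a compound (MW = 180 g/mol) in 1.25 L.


C = (mass / MW) / volume
C = (45.1 / 180) / 1.25
C = 0.2004 M

0.2004 M


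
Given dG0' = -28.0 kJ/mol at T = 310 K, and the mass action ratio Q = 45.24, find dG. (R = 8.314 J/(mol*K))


dG = dG0' + RT * ln(Q) / 1000
dG = -28.0 + 8.314 * 310 * ln(45.24) / 1000
dG = -18.1752 kJ/mol

-18.1752 kJ/mol


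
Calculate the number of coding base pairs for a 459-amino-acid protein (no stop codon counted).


Each amino acid = 1 codon = 3 bp
bp = 459 * 3 = 1377 bp

1377 bp


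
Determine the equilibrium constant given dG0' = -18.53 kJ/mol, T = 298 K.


Keq = exp(-dG0 * 1000 / (R * T))
Keq = exp(-(-18.53) * 1000 / (8.314 * 298))
Keq = 1770.6402

1770.6402


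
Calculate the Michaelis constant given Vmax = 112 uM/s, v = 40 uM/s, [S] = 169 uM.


Km = [S] * (Vmax - v) / v
Km = 169 * (112 - 40) / 40
Km = 304.2 uM

304.2 uM


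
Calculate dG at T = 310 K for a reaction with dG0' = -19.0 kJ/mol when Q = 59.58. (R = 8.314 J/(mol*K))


dG = dG0' + RT * ln(Q) / 1000
dG = -19.0 + 8.314 * 310 * ln(59.58) / 1000
dG = -8.4656 kJ/mol

-8.4656 kJ/mol


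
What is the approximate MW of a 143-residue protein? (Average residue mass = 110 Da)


MW = n_residues * 110 Da
MW = 143 * 110
MW = 15730 Da

15730 Da


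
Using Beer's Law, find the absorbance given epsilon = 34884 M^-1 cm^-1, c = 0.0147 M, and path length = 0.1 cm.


A = epsilon * c * l
A = 34884 * 0.0147 * 0.1
A = 51.2795

51.2795


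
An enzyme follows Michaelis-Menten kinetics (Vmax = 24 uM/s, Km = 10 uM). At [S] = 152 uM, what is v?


v = Vmax * [S] / (Km + [S])
v = 24 * 152 / (10 + 152)
v = 22.5185 uM/s

22.5185 uM/s


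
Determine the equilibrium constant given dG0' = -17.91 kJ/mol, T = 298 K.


Keq = exp(-dG0 * 1000 / (R * T))
Keq = exp(-(-17.91) * 1000 / (8.314 * 298))
Keq = 1378.6382

1378.6382


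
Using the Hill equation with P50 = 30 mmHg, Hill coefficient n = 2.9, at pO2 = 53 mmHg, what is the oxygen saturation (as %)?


Y = pO2^n / (P50^n + pO2^n)
Y = 53^2.9 / (30^2.9 + 53^2.9)
Y = 83.89%

83.89%


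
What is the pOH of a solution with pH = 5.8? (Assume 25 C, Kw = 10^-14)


pOH = 14 - pH
pOH = 14 - 5.8
pOH = 8.2

8.2


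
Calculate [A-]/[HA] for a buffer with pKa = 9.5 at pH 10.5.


[A-]/[HA] = 10^(pH - pKa)
= 10^(10.5 - 9.5)
= 10.0

10.0


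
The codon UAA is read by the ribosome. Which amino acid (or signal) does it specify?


Standard genetic code lookup.
Codon UAA -> Stop

Stop


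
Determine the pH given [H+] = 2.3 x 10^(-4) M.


pH = -log10([H+])
pH = -log10(2.3 x 10^(-4))
pH = 3.6383

3.6383


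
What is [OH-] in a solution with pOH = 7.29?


[OH-] = 10^(-pOH)
[OH-] = 10^(-7.29)
[OH-] = 5.129e-08 M

5.129e-08 M


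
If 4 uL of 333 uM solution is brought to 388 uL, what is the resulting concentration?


C2 = C1 * V1 / V2
C2 = 333 * 4 / 388
C2 = 3.433 uM

3.433 uM


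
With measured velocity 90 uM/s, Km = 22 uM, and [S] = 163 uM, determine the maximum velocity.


Vmax = v * (Km + [S]) / [S]
Vmax = 90 * (22 + 163) / 163
Vmax = 102.1472 uM/s

102.1472 uM/s


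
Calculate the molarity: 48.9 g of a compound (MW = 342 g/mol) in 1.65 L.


C = (mass / MW) / volume
C = (48.9 / 342) / 1.65
C = 0.0867 M

0.0867 M


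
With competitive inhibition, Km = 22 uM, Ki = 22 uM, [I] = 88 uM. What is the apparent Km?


Km_app = Km * (1 + [I]/Ki)
Km_app = 22 * (1 + 88/22)
Km_app = 110.0 uM

110.0 uM


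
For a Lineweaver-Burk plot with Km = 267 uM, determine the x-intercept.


x-intercept = -1/Km
= -1/267
= -0.0037 1/uM

-0.0037 1/uM


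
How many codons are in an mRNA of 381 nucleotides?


codons = nucleotides / 3
codons = 381 / 3 = 127

127


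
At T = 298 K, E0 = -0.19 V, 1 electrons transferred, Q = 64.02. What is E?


E = E0 - (RT/nF) * ln(Q)
E = -0.19 - (8.314 * 298 / (1 * 96485)) * ln(64.02)
E = -0.2968 V

-0.2968 V


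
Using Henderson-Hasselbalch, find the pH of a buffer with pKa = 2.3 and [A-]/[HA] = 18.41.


pH = pKa + log10([A-]/[HA])
pH = 2.3 + log10(18.41)
pH = 3.5651

3.5651


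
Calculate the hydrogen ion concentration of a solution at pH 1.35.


[H+] = 10^(-pH)
[H+] = 10^(-1.35)
[H+] = 0.0447 M

0.0447 M


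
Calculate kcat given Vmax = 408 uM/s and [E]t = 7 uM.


kcat = Vmax / [E]t
kcat = 408 / 7
kcat = 58.2857 s^-1

58.2857 s^-1


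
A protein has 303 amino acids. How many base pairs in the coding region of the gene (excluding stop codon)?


Each amino acid = 1 codon = 3 bp
bp = 303 * 3 = 909 bp

909 bp


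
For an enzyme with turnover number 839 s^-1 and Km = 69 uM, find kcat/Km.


Catalytic efficiency = kcat / Km
= 839 / 69
= 12.1594 uM^-1*s^-1

12.1594 uM^-1*s^-1


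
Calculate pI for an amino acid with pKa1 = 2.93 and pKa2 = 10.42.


pI = (pKa1 + pKa2) / 2
pI = (2.93 + 10.42) / 2
pI = 6.675

6.675


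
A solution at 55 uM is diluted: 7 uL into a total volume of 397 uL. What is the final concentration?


C2 = C1 * V1 / V2
C2 = 55 * 7 / 397
C2 = 0.9698 uM

0.9698 uM


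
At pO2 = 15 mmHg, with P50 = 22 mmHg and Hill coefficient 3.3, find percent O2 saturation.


Y = pO2^n / (P50^n + pO2^n)
Y = 15^3.3 / (22^3.3 + 15^3.3)
Y = 22.03%

22.03%


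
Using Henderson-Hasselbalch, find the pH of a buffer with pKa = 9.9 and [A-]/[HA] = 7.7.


pH = pKa + log10([A-]/[HA])
pH = 9.9 + log10(7.7)
pH = 10.7865

10.7865


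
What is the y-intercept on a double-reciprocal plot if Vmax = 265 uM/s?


y-intercept = 1/Vmax
= 1/265
= 0.0038 s/uM

0.0038 s/uM


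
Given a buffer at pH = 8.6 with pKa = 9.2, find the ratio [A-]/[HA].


[A-]/[HA] = 10^(pH - pKa)
= 10^(8.6 - 9.2)
= 0.2512

0.2512


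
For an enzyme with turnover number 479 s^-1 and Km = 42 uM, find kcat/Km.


Catalytic efficiency = kcat / Km
= 479 / 42
= 11.4048 uM^-1*s^-1

11.4048 uM^-1*s^-1


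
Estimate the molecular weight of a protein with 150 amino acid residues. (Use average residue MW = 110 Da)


MW = n_residues * 110 Da
MW = 150 * 110
MW = 16500 Da

16500 Da


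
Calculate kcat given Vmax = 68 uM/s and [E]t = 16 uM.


kcat = Vmax / [E]t
kcat = 68 / 16
kcat = 4.25 s^-1

4.25 s^-1


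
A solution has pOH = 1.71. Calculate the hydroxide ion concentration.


[OH-] = 10^(-pOH)
[OH-] = 10^(-1.71)
[OH-] = 0.0195 M

0.0195 M


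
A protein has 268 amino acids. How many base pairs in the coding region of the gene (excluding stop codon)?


Each amino acid = 1 codon = 3 bp
bp = 268 * 3 = 804 bp

804 bp


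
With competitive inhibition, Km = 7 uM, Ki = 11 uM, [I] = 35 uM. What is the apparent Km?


Km_app = Km * (1 + [I]/Ki)
Km_app = 7 * (1 + 35/11)
Km_app = 29.2727 uM

29.2727 uM


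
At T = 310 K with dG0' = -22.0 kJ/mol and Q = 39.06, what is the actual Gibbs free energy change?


dG = dG0' + RT * ln(Q) / 1000
dG = -22.0 + 8.314 * 310 * ln(39.06) / 1000
dG = -12.5538 kJ/mol

-12.5538 kJ/mol


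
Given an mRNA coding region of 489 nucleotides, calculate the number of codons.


codons = nucleotides / 3
codons = 489 / 3 = 163

163


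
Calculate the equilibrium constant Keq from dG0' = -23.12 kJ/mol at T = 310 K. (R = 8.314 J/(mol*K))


Keq = exp(-dG0 * 1000 / (R * T))
Keq = exp(-(-23.12) * 1000 / (8.314 * 310))
Keq = 7867.4475

7867.4475


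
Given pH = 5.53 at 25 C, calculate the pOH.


pOH = 14 - pH
pOH = 14 - 5.53
pOH = 8.47

8.47


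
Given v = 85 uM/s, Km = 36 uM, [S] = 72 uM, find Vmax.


Vmax = v * (Km + [S]) / [S]
Vmax = 85 * (36 + 72) / 72
Vmax = 127.5 uM/s

127.5 uM/s


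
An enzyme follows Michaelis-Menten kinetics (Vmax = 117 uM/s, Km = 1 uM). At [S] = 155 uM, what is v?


v = Vmax * [S] / (Km + [S])
v = 117 * 155 / (1 + 155)
v = 116.25 uM/s

116.25 uM/s


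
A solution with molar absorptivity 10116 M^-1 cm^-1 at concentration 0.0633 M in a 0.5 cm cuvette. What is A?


A = epsilon * c * l
A = 10116 * 0.0633 * 0.5
A = 320.1714

320.1714


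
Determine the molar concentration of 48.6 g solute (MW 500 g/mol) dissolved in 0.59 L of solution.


C = (mass / MW) / volume
C = (48.6 / 500) / 0.59
C = 0.1647 M

0.1647 M


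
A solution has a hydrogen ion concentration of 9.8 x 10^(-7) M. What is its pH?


pH = -log10([H+])
pH = -log10(9.8 x 10^(-7))
pH = 6.0088

6.0088


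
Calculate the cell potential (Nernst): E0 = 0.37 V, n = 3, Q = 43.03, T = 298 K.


E = E0 - (RT/nF) * ln(Q)
E = 0.37 - (8.314 * 298 / (3 * 96485)) * ln(43.03)
E = 0.3378 V

0.3378 V


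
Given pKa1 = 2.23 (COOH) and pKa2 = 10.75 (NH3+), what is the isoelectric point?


pI = (pKa1 + pKa2) / 2
pI = (2.23 + 10.75) / 2
pI = 6.49

6.49


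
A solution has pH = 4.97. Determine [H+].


[H+] = 10^(-pH)
[H+] = 10^(-4.97)
[H+] = 1.072e-05 M

1.072e-05 M


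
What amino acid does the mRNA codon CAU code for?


Standard genetic code lookup.
Codon CAU -> His

His


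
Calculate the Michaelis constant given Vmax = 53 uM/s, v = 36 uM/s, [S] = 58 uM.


Km = [S] * (Vmax - v) / v
Km = 58 * (53 - 36) / 36
Km = 27.3889 uM

27.3889 uM


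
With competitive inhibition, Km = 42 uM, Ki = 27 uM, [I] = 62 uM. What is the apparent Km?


Km_app = Km * (1 + [I]/Ki)
Km_app = 42 * (1 + 62/27)
Km_app = 138.4444 uM

138.4444 uM


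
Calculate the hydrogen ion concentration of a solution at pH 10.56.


[H+] = 10^(-pH)
[H+] = 10^(-10.56)
[H+] = 2.754e-11 M

2.754e-11 M


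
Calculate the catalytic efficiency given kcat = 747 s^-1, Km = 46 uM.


Catalytic efficiency = kcat / Km
= 747 / 46
= 16.2391 uM^-1*s^-1

16.2391 uM^-1*s^-1


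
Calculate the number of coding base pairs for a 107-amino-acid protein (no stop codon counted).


Each amino acid = 1 codon = 3 bp
bp = 107 * 3 = 321 bp

321 bp


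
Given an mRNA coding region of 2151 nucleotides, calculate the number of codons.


codons = nucleotides / 3
codons = 2151 / 3 = 717

717


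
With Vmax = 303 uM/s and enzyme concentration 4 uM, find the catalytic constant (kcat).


kcat = Vmax / [E]t
kcat = 303 / 4
kcat = 75.75 s^-1

75.75 s^-1


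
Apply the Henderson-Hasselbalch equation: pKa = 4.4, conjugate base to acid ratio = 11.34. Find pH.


pH = pKa + log10([A-]/[HA])
pH = 4.4 + log10(11.34)
pH = 5.4546

5.4546


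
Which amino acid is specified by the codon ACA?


Standard genetic code lookup.
Codon ACA -> Thr

Thr


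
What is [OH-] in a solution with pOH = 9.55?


[OH-] = 10^(-pOH)
[OH-] = 10^(-9.55)
[OH-] = 2.818e-10 M

2.818e-10 M


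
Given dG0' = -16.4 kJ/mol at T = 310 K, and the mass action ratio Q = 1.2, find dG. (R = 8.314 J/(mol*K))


dG = dG0' + RT * ln(Q) / 1000
dG = -16.4 + 8.314 * 310 * ln(1.2) / 1000
dG = -15.9301 kJ/mol

-15.9301 kJ/mol


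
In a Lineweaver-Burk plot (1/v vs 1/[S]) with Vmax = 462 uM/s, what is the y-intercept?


y-intercept = 1/Vmax
= 1/462
= 0.0022 s/uM

0.0022 s/uM


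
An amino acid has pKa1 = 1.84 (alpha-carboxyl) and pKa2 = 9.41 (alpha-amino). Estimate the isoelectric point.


pI = (pKa1 + pKa2) / 2
pI = (1.84 + 9.41) / 2
pI = 5.625

5.625
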